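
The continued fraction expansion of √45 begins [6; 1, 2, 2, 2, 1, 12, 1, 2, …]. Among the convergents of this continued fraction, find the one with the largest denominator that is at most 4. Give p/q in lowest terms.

List convergents until the denominator exceeds the bound:
a_0 = 6: 6/1  (≤ bound)
a_1 = 1: 7/1  (≤ bound)
a_2 = 2: 20/3  (≤ bound)
a_3 = 2: 47/7  (> 4, stop)

20/3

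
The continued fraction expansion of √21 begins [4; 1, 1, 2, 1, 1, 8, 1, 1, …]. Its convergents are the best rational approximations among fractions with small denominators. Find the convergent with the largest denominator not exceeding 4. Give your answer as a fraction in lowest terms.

9/2

a_0 = 4: 4/1  (≤ bound)
a_1 = 1: 5/1  (≤ bound)
a_2 = 1: 9/2  (≤ bound)
a_3 = 2: 23/5  (> 4, stop)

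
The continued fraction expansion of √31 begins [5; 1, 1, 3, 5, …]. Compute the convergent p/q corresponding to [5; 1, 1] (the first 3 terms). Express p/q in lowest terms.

Collapse the nested fraction from the inside out:
Start with 1.
1 + 1/(1/1) = 1 + 1/1 = 2/1
5 + 1/(2/1) = 5 + 1/2 = 11/2

11/2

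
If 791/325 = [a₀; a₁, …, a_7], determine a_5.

Apply division with remainder until the remainder is 0:
791 ÷ 325 → quotient 2, remainder 141
325 ÷ 141 → quotient 2, remainder 43
141 ÷ 43 → quotient 3, remainder 12
43 ÷ 12 → quotient 3, remainder 7
12 ÷ 7 → quotient 1, remainder 5
7 ÷ 5 → quotient 1, remainder 2

1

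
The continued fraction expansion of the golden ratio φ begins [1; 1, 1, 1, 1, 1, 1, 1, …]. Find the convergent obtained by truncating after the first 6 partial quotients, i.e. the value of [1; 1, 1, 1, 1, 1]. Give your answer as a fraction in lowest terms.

Build up convergents one term at a time:
a_0 = 1: 1/1
a_1 = 1: 2/1
a_2 = 1: 3/2
a_3 = 1: 5/3
a_4 = 1: 8/5
a_5 = 1: 13/8

13/8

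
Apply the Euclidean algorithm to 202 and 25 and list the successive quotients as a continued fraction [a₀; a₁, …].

Apply division with remainder until the remainder is 0:
⌊202/25⌋ = 8, remainder 2
⌊25/2⌋ = 12, remainder 1
⌊2/1⌋ = 2, remainder 0

[8; 12, 2]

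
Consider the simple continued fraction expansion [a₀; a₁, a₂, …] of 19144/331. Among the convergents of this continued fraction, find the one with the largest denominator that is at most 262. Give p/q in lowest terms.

a_0 = 57: 57/1  (≤ bound)
a_1 = 1: 58/1  (≤ bound)
a_2 = 5: 347/6  (≤ bound)
a_3 = 7: 2487/43  (≤ bound)
a_4 = 1: 2834/49  (≤ bound)
a_5 = 2: 8155/141  (≤ bound)
a_6 = 2: 19144/331  (> 262, stop)

8155/141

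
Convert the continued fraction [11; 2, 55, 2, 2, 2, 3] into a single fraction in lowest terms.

52707/4585

Start with 3.
2 + 1/(3/1) = 2 + 1/3 = 7/3
2 + 1/(7/3) = 2 + 3/7 = 17/7
2 + 1/(17/7) = 2 + 7/17 = 41/17
55 + 1/(41/17) = 55 + 17/41 = 2272/41
2 + 1/(2272/41) = 2 + 41/2272 = 4585/2272
11 + 1/(4585/2272) = 11 + 2272/4585 = 52707/4585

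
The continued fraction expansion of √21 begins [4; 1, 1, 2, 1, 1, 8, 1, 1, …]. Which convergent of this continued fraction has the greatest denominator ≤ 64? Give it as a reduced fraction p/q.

a_0 = 4: 4/1  (≤ bound)
a_1 = 1: 5/1  (≤ bound)
a_2 = 1: 9/2  (≤ bound)
a_3 = 2: 23/5  (≤ bound)
a_4 = 1: 32/7  (≤ bound)
a_5 = 1: 55/12  (≤ bound)
a_6 = 8: 472/103  (> 64, stop)

55/12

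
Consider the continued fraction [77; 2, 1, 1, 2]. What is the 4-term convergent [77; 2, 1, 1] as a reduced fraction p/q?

387/5

Starting at the tail and folding back:
Start with 1.
1 + 1/(1/1) = 1 + 1/1 = 2/1
2 + 1/(2/1) = 2 + 1/2 = 5/2
77 + 1/(5/2) = 77 + 2/5 = 387/5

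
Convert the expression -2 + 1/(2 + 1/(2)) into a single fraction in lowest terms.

-8/5

a_0 = -2: -2/1
a_1 = 2: -3/2
a_2 = 2: -8/5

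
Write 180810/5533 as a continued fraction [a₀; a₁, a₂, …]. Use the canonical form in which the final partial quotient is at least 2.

[32; 1, 2, 9, 13, 15]

180810 ÷ 5533 → quotient 32, remainder 3754
5533 ÷ 3754 → quotient 1, remainder 1779
3754 ÷ 1779 → quotient 2, remainder 196
1779 ÷ 196 → quotient 9, remainder 15
196 ÷ 15 → quotient 13, remainder 1
15 ÷ 1 → quotient 15, remainder 0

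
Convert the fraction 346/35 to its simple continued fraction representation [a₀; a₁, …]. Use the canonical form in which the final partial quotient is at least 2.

[9; 1, 7, 1, 3]

⌊346/35⌋ = 9, remainder 31
⌊35/31⌋ = 1, remainder 4
⌊31/4⌋ = 7, remainder 3
⌊4/3⌋ = 1, remainder 1
⌊3/1⌋ = 3, remainder 0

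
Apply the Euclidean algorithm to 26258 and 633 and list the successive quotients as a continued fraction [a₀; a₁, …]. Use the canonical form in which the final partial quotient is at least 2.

[41; 2, 13, 3, 1, 5]

Repeatedly divide and take the remainder:
26258 ÷ 633 → quotient 41, remainder 305
633 ÷ 305 → quotient 2, remainder 23
305 ÷ 23 → quotient 13, remainder 6
23 ÷ 6 → quotient 3, remainder 5
6 ÷ 5 → quotient 1, remainder 1
5 ÷ 1 → quotient 5, remainder 0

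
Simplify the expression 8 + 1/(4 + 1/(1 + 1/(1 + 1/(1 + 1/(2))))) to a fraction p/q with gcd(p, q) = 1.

304/37

a_0 = 8: 8/1
a_1 = 4: 33/4
a_2 = 1: 41/5
a_3 = 1: 74/9
a_4 = 1: 115/14
a_5 = 2: 304/37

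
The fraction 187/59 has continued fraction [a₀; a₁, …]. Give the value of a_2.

1

187 ÷ 59 → quotient 3, remainder 10
59 ÷ 10 → quotient 5, remainder 9
10 ÷ 9 → quotient 1, remainder 1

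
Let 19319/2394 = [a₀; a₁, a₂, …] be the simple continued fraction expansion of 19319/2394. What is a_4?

55

19319 = 8·2394 + 167, so a_0 = 8
2394 = 14·167 + 56, so a_1 = 14
167 = 2·56 + 55, so a_2 = 2
56 = 1·55 + 1, so a_3 = 1
55 = 55·1 + 0, so a_4 = 55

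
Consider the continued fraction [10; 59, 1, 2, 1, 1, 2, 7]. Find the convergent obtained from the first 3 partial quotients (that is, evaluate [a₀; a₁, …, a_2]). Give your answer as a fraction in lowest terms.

a_0 = 10: 10/1
a_1 = 59: 591/59
a_2 = 1: 601/60

601/60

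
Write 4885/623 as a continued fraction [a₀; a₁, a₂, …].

[7; 1, 5, 3, 2, 2, 2, 2]

⌊4885/623⌋ = 7, remainder 524
⌊623/524⌋ = 1, remainder 99
⌊524/99⌋ = 5, remainder 29
⌊99/29⌋ = 3, remainder 12
⌊29/12⌋ = 2, remainder 5
⌊12/5⌋ = 2, remainder 2
⌊5/2⌋ = 2, remainder 1
⌊2/1⌋ = 2, remainder 0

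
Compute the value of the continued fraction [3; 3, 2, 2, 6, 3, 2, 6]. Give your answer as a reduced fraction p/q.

Start with 6.
2 + 1/(6/1) = 2 + 1/6 = 13/6
3 + 1/(13/6) = 3 + 6/13 = 45/13
6 + 1/(45/13) = 6 + 13/45 = 283/45
2 + 1/(283/45) = 2 + 45/283 = 611/283
2 + 1/(611/283) = 2 + 283/611 = 1505/611
3 + 1/(1505/611) = 3 + 611/1505 = 5126/1505
3 + 1/(5126/1505) = 3 + 1505/5126 = 16883/5126

16883/5126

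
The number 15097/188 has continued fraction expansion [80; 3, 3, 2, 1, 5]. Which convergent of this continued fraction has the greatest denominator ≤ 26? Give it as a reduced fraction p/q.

1847/23

List convergents until the denominator exceeds the bound:
a_0 = 80: 80/1  (≤ bound)
a_1 = 3: 241/3  (≤ bound)
a_2 = 3: 803/10  (≤ bound)
a_3 = 2: 1847/23  (≤ bound)
a_4 = 1: 2650/33  (> 26, stop)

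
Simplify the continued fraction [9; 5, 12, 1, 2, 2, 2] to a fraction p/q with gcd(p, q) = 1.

Compute successive convergents:
a_0 = 9: 9/1
a_1 = 5: 46/5
a_2 = 12: 561/61
a_3 = 1: 607/66
a_4 = 2: 1775/193
a_5 = 2: 4157/452
a_6 = 2: 10089/1097

10089/1097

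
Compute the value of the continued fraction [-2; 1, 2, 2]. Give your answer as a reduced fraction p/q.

-9/7

a_0 = -2: -2/1
a_1 = 1: -1/1
a_2 = 2: -4/3
a_3 = 2: -9/7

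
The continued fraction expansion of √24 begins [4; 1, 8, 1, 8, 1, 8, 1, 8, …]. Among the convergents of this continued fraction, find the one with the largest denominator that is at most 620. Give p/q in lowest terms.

a_0 = 4: 4/1  (≤ bound)
a_1 = 1: 5/1  (≤ bound)
a_2 = 8: 44/9  (≤ bound)
a_3 = 1: 49/10  (≤ bound)
a_4 = 8: 436/89  (≤ bound)
a_5 = 1: 485/99  (≤ bound)
a_6 = 8: 4316/881  (> 620, stop)

485/99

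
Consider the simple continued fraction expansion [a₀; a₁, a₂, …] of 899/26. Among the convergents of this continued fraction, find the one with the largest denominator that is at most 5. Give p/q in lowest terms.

List convergents until the denominator exceeds the bound:
a_0 = 34: 34/1  (≤ bound)
a_1 = 1: 35/1  (≤ bound)
a_2 = 1: 69/2  (≤ bound)
a_3 = 2: 173/5  (≤ bound)
a_4 = 1: 242/7  (> 5, stop)

173/5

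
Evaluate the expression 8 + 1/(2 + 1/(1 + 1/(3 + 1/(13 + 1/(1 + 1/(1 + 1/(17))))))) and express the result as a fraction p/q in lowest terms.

44391/5308

a_0 = 8: 8/1
a_1 = 2: 17/2
a_2 = 1: 25/3
a_3 = 3: 92/11
a_4 = 13: 1221/146
a_5 = 1: 1313/157
a_6 = 1: 2534/303
a_7 = 17: 44391/5308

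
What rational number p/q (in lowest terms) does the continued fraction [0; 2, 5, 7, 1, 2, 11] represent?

Build up convergents one term at a time:
a_0 = 0: 0/1
a_1 = 2: 1/2
a_2 = 5: 5/11
a_3 = 7: 36/79
a_4 = 1: 41/90
a_5 = 2: 118/259
a_6 = 11: 1339/2939

1339/2939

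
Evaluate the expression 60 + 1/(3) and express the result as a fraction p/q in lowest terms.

181/3

Start with 3.
60 + 1/(3/1) = 60 + 1/3 = 181/3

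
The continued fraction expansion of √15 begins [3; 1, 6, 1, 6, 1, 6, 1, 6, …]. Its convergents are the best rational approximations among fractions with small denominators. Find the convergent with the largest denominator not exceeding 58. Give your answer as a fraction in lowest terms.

a_0 = 3: 3/1  (≤ bound)
a_1 = 1: 4/1  (≤ bound)
a_2 = 6: 27/7  (≤ bound)
a_3 = 1: 31/8  (≤ bound)
a_4 = 6: 213/55  (≤ bound)
a_5 = 1: 244/63  (> 58, stop)

213/55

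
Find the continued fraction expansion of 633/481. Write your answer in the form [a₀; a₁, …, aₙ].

Run the Euclidean algorithm, recording each quotient:
633 ÷ 481 → quotient 1, remainder 152
481 ÷ 152 → quotient 3, remainder 25
152 ÷ 25 → quotient 6, remainder 2
25 ÷ 2 → quotient 12, remainder 1
2 ÷ 1 → quotient 2, remainder 0

[1; 3, 6, 12, 2]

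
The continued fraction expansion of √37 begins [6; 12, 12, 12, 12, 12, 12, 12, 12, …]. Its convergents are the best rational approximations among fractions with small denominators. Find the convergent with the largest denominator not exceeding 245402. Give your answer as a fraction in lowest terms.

a_0 = 6: 6/1  (≤ bound)
a_1 = 12: 73/12  (≤ bound)
a_2 = 12: 882/145  (≤ bound)
a_3 = 12: 10657/1752  (≤ bound)
a_4 = 12: 128766/21169  (≤ bound)
a_5 = 12: 1555849/255780  (> 245402, stop)

128766/21169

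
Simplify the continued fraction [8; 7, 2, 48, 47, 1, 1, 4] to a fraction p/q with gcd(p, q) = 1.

2531862/311291

Collapse the nested fraction from the inside out:
Start with 4.
1 + 1/(4/1) = 1 + 1/4 = 5/4
1 + 1/(5/4) = 1 + 4/5 = 9/5
47 + 1/(9/5) = 47 + 5/9 = 428/9
48 + 1/(428/9) = 48 + 9/428 = 20553/428
2 + 1/(20553/428) = 2 + 428/20553 = 41534/20553
7 + 1/(41534/20553) = 7 + 20553/41534 = 311291/41534
8 + 1/(311291/41534) = 8 + 41534/311291 = 2531862/311291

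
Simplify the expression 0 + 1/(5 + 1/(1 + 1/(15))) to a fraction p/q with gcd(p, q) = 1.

16/95

Work from the innermost term outward:
Start with 15.
1 + 1/(15/1) = 1 + 1/15 = 16/15
5 + 1/(16/15) = 5 + 15/16 = 95/16
0 + 1/(95/16) = 0 + 16/95 = 16/95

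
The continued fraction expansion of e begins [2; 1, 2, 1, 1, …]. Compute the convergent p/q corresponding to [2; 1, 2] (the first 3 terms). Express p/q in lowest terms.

8/3

a_0 = 2: 2/1
a_1 = 1: 3/1
a_2 = 2: 8/3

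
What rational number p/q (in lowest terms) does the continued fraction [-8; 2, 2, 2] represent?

a_0 = -8: -8/1
a_1 = 2: -15/2
a_2 = 2: -38/5
a_3 = 2: -91/12

-91/12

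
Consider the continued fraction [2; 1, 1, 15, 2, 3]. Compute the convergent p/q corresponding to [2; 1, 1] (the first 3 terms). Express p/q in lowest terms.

Work from the innermost term outward:
Start with 1.
1 + 1/(1/1) = 1 + 1/1 = 2/1
2 + 1/(2/1) = 2 + 1/2 = 5/2

5/2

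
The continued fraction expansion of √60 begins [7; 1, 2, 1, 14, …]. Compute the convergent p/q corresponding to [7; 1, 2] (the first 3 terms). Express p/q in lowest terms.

23/3

Starting at the tail and folding back:
Start with 2.
1 + 1/(2/1) = 1 + 1/2 = 3/2
7 + 1/(3/2) = 7 + 2/3 = 23/3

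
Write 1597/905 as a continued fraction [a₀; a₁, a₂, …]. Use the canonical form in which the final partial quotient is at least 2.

Run the Euclidean algorithm, recording each quotient:
⌊1597/905⌋ = 1, remainder 692
⌊905/692⌋ = 1, remainder 213
⌊692/213⌋ = 3, remainder 53
⌊213/53⌋ = 4, remainder 1
⌊53/1⌋ = 53, remainder 0

[1; 1, 3, 4, 53]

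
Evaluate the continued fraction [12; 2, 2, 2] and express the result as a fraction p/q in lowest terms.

Work from the innermost term outward:
Start with 2.
2 + 1/(2/1) = 2 + 1/2 = 5/2
2 + 1/(5/2) = 2 + 2/5 = 12/5
12 + 1/(12/5) = 12 + 5/12 = 149/12

149/12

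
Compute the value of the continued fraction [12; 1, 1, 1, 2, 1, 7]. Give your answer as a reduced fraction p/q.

1074/85

Collapse the nested fraction from the inside out:
Start with 7.
1 + 1/(7/1) = 1 + 1/7 = 8/7
2 + 1/(8/7) = 2 + 7/8 = 23/8
1 + 1/(23/8) = 1 + 8/23 = 31/23
1 + 1/(31/23) = 1 + 23/31 = 54/31
1 + 1/(54/31) = 1 + 31/54 = 85/54
12 + 1/(85/54) = 12 + 54/85 = 1074/85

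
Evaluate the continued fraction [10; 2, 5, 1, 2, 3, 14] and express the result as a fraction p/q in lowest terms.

Compute successive convergents:
a_0 = 10: 10/1
a_1 = 2: 21/2
a_2 = 5: 115/11
a_3 = 1: 136/13
a_4 = 2: 387/37
a_5 = 3: 1297/124
a_6 = 14: 18545/1773

18545/1773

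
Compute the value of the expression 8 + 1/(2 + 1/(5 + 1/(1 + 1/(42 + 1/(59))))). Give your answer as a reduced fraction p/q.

Start with 59.
42 + 1/(59/1) = 42 + 1/59 = 2479/59
1 + 1/(2479/59) = 1 + 59/2479 = 2538/2479
5 + 1/(2538/2479) = 5 + 2479/2538 = 15169/2538
2 + 1/(15169/2538) = 2 + 2538/15169 = 32876/15169
8 + 1/(32876/15169) = 8 + 15169/32876 = 278177/32876

278177/32876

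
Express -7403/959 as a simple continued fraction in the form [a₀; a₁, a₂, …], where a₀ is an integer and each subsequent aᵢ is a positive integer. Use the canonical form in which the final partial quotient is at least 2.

-7403 = -8·959 + 269, so a_0 = -8
959 = 3·269 + 152, so a_1 = 3
269 = 1·152 + 117, so a_2 = 1
152 = 1·117 + 35, so a_3 = 1
117 = 3·35 + 12, so a_4 = 3
35 = 2·12 + 11, so a_5 = 2
12 = 1·11 + 1, so a_6 = 1
11 = 11·1 + 0, so a_7 = 11

[-8; 3, 1, 1, 3, 2, 1, 11]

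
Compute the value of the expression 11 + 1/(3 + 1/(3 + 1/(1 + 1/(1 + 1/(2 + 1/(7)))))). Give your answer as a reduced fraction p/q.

4929/436

a_0 = 11: 11/1
a_1 = 3: 34/3
a_2 = 3: 113/10
a_3 = 1: 147/13
a_4 = 1: 260/23
a_5 = 2: 667/59
a_6 = 7: 4929/436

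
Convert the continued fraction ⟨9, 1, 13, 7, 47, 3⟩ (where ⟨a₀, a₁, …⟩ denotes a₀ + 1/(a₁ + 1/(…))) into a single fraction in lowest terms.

140003/14100

Start with 3.
47 + 1/(3/1) = 47 + 1/3 = 142/3
7 + 1/(142/3) = 7 + 3/142 = 997/142
13 + 1/(997/142) = 13 + 142/997 = 13103/997
1 + 1/(13103/997) = 1 + 997/13103 = 14100/13103
9 + 1/(14100/13103) = 9 + 13103/14100 = 140003/14100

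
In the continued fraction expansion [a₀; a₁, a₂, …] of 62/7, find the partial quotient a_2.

6

62 ÷ 7 → quotient 8, remainder 6
7 ÷ 6 → quotient 1, remainder 1
6 ÷ 1 → quotient 6, remainder 0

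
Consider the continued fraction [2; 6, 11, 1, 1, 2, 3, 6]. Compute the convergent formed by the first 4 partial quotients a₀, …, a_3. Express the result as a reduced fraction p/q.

Compute successive convergents:
a_0 = 2: 2/1
a_1 = 6: 13/6
a_2 = 11: 145/67
a_3 = 1: 158/73

158/73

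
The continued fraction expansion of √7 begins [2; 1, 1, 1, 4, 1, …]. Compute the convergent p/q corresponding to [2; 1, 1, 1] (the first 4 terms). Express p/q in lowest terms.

Start with 1.
1 + 1/(1/1) = 1 + 1/1 = 2/1
1 + 1/(2/1) = 1 + 1/2 = 3/2
2 + 1/(3/2) = 2 + 2/3 = 8/3

8/3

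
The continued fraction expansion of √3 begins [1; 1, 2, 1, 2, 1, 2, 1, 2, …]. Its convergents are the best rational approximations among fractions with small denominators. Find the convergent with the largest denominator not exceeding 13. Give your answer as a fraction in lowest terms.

19/11

List convergents until the denominator exceeds the bound:
a_0 = 1: 1/1  (≤ bound)
a_1 = 1: 2/1  (≤ bound)
a_2 = 2: 5/3  (≤ bound)
a_3 = 1: 7/4  (≤ bound)
a_4 = 2: 19/11  (≤ bound)
a_5 = 1: 26/15  (> 13, stop)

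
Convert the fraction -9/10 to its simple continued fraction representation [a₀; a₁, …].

-9 = -1·10 + 1, so a_0 = -1
10 = 10·1 + 0, so a_1 = 10

[-1; 10]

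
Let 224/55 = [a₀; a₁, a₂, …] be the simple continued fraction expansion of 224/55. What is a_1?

13

224 ÷ 55 → quotient 4, remainder 4
55 ÷ 4 → quotient 13, remainder 3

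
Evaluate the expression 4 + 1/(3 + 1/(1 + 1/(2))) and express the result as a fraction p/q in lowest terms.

47/11

Build up convergents one term at a time:
a_0 = 4: 4/1
a_1 = 3: 13/3
a_2 = 1: 17/4
a_3 = 2: 47/11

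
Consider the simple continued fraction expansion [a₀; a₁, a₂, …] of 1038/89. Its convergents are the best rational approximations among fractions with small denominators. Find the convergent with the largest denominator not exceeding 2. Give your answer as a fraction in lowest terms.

23/2

a_0 = 11: 11/1  (≤ bound)
a_1 = 1: 12/1  (≤ bound)
a_2 = 1: 23/2  (≤ bound)
a_3 = 1: 35/3  (> 2, stop)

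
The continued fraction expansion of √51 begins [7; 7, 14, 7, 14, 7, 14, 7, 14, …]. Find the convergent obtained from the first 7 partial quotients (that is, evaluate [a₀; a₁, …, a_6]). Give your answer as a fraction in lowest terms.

a_0 = 7: 7/1
a_1 = 7: 50/7
a_2 = 14: 707/99
a_3 = 7: 4999/700
a_4 = 14: 70693/9899
a_5 = 7: 499850/69993
a_6 = 14: 7068593/989801

7068593/989801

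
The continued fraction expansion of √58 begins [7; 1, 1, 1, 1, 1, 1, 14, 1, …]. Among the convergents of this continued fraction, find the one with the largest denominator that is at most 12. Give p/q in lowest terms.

List convergents until the denominator exceeds the bound:
a_0 = 7: 7/1  (≤ bound)
a_1 = 1: 8/1  (≤ bound)
a_2 = 1: 15/2  (≤ bound)
a_3 = 1: 23/3  (≤ bound)
a_4 = 1: 38/5  (≤ bound)
a_5 = 1: 61/8  (≤ bound)
a_6 = 1: 99/13  (> 12, stop)

61/8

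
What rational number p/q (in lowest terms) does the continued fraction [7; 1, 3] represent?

31/4

Compute successive convergents:
a_0 = 7: 7/1
a_1 = 1: 8/1
a_2 = 3: 31/4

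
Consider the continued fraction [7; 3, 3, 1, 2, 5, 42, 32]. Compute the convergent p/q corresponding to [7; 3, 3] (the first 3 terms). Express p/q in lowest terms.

73/10

Use the convergent recurrence hₖ = aₖ·hₖ₋₁ + hₖ₋₂ (and likewise for the denominators kₖ):
a_0 = 7: 7/1
a_1 = 3: 22/3
a_2 = 3: 73/10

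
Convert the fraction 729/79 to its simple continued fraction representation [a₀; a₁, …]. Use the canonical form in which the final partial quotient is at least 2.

Apply division with remainder until the remainder is 0:
729 = 9·79 + 18, so a_0 = 9
79 = 4·18 + 7, so a_1 = 4
18 = 2·7 + 4, so a_2 = 2
7 = 1·4 + 3, so a_3 = 1
4 = 1·3 + 1, so a_4 = 1
3 = 3·1 + 0, so a_5 = 3

[9; 4, 2, 1, 1, 3]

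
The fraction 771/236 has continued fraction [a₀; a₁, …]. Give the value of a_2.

1

⌊771/236⌋ = 3, remainder 63
⌊236/63⌋ = 3, remainder 47
⌊63/47⌋ = 1, remainder 16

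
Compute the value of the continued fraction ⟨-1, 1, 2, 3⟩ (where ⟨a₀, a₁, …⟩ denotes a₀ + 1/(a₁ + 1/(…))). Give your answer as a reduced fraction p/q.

-3/10

Start with 3.
2 + 1/(3/1) = 2 + 1/3 = 7/3
1 + 1/(7/3) = 1 + 3/7 = 10/7
-1 + 1/(10/7) = -1 + 7/10 = -3/10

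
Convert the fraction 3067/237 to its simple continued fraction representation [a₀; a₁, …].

3067 = 12·237 + 223, so a_0 = 12
237 = 1·223 + 14, so a_1 = 1
223 = 15·14 + 13, so a_2 = 15
14 = 1·13 + 1, so a_3 = 1
13 = 13·1 + 0, so a_4 = 13

[12; 1, 15, 1, 13]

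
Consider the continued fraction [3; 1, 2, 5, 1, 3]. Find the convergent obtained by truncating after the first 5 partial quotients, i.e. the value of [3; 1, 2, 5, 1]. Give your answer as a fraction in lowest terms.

70/19

a_0 = 3: 3/1
a_1 = 1: 4/1
a_2 = 2: 11/3
a_3 = 5: 59/16
a_4 = 1: 70/19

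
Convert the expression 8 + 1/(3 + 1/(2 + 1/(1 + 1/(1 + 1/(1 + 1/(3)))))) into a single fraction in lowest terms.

813/98

Starting at the tail and folding back:
Start with 3.
1 + 1/(3/1) = 1 + 1/3 = 4/3
1 + 1/(4/3) = 1 + 3/4 = 7/4
1 + 1/(7/4) = 1 + 4/7 = 11/7
2 + 1/(11/7) = 2 + 7/11 = 29/11
3 + 1/(29/11) = 3 + 11/29 = 98/29
8 + 1/(98/29) = 8 + 29/98 = 813/98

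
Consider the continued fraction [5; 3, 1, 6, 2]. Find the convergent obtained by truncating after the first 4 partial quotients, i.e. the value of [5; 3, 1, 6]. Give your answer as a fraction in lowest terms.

Build up convergents one term at a time:
a_0 = 5: 5/1
a_1 = 3: 16/3
a_2 = 1: 21/4
a_3 = 6: 142/27

142/27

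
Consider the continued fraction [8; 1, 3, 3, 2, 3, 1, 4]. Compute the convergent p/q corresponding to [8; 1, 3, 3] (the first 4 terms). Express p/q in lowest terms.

114/13

Start with 3.
3 + 1/(3/1) = 3 + 1/3 = 10/3
1 + 1/(10/3) = 1 + 3/10 = 13/10
8 + 1/(13/10) = 8 + 10/13 = 114/13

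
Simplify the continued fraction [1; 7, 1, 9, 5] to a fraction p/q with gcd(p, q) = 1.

a_0 = 1: 1/1
a_1 = 7: 8/7
a_2 = 1: 9/8
a_3 = 9: 89/79
a_4 = 5: 454/403

454/403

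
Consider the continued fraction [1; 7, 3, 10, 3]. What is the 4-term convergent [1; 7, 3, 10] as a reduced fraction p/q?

258/227

a_0 = 1: 1/1
a_1 = 7: 8/7
a_2 = 3: 25/22
a_3 = 10: 258/227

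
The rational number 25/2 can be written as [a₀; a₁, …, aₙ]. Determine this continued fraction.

[12; 2]

25 ÷ 2 → quotient 12, remainder 1
2 ÷ 1 → quotient 2, remainder 0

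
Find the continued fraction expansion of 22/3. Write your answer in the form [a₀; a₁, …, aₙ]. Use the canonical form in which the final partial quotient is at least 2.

[7; 3]

22 ÷ 3 → quotient 7, remainder 1
3 ÷ 1 → quotient 3, remainder 0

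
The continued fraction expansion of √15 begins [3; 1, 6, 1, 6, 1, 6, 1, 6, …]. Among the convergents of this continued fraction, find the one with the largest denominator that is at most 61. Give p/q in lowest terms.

213/55

a_0 = 3: 3/1  (≤ bound)
a_1 = 1: 4/1  (≤ bound)
a_2 = 6: 27/7  (≤ bound)
a_3 = 1: 31/8  (≤ bound)
a_4 = 6: 213/55  (≤ bound)
a_5 = 1: 244/63  (> 61, stop)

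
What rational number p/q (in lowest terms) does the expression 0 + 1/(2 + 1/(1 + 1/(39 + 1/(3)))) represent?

121/360

Use the convergent recurrence hₖ = aₖ·hₖ₋₁ + hₖ₋₂ (and likewise for the denominators kₖ):
a_0 = 0: 0/1
a_1 = 2: 1/2
a_2 = 1: 1/3
a_3 = 39: 40/119
a_4 = 3: 121/360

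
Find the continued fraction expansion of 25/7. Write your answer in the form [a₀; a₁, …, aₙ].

[3; 1, 1, 3]

25 ÷ 7 → quotient 3, remainder 4
7 ÷ 4 → quotient 1, remainder 3
4 ÷ 3 → quotient 1, remainder 1
3 ÷ 1 → quotient 3, remainder 0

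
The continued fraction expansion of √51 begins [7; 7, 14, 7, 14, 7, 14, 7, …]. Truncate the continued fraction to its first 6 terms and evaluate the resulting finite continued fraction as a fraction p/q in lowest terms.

499850/69993

a_0 = 7: 7/1
a_1 = 7: 50/7
a_2 = 14: 707/99
a_3 = 7: 4999/700
a_4 = 14: 70693/9899
a_5 = 7: 499850/69993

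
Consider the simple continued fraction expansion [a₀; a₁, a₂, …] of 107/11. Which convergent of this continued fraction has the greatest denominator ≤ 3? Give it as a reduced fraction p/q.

29/3

a_0 = 9: 9/1  (≤ bound)
a_1 = 1: 10/1  (≤ bound)
a_2 = 2: 29/3  (≤ bound)
a_3 = 1: 39/4  (> 3, stop)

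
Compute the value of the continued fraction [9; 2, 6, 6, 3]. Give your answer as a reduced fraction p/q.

2394/253

a_0 = 9: 9/1
a_1 = 2: 19/2
a_2 = 6: 123/13
a_3 = 6: 757/80
a_4 = 3: 2394/253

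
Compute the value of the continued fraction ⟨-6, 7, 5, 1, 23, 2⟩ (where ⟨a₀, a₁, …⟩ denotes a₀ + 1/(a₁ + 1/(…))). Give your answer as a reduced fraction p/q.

-12266/2093

Starting at the tail and folding back:
Start with 2.
23 + 1/(2/1) = 23 + 1/2 = 47/2
1 + 1/(47/2) = 1 + 2/47 = 49/47
5 + 1/(49/47) = 5 + 47/49 = 292/49
7 + 1/(292/49) = 7 + 49/292 = 2093/292
-6 + 1/(2093/292) = -6 + 292/2093 = -12266/2093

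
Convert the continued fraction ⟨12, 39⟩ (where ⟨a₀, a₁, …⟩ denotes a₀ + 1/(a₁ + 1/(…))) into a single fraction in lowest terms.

Start with 39.
12 + 1/(39/1) = 12 + 1/39 = 469/39

469/39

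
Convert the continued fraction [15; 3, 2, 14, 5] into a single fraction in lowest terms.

a_0 = 15: 15/1
a_1 = 3: 46/3
a_2 = 2: 107/7
a_3 = 14: 1544/101
a_4 = 5: 7827/512

7827/512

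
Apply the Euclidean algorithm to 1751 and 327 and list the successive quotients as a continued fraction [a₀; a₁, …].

[5; 2, 1, 4, 1, 1, 10]

Apply division with remainder until the remainder is 0:
1751 ÷ 327 → quotient 5, remainder 116
327 ÷ 116 → quotient 2, remainder 95
116 ÷ 95 → quotient 1, remainder 21
95 ÷ 21 → quotient 4, remainder 11
21 ÷ 11 → quotient 1, remainder 10
11 ÷ 10 → quotient 1, remainder 1
10 ÷ 1 → quotient 10, remainder 0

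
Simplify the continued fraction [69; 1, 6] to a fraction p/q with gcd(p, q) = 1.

a_0 = 69: 69/1
a_1 = 1: 70/1
a_2 = 6: 489/7

489/7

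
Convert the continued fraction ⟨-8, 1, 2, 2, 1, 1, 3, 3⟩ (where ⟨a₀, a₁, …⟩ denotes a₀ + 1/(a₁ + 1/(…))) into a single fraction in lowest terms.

-1459/200

Start with 3.
3 + 1/(3/1) = 3 + 1/3 = 10/3
1 + 1/(10/3) = 1 + 3/10 = 13/10
1 + 1/(13/10) = 1 + 10/13 = 23/13
2 + 1/(23/13) = 2 + 13/23 = 59/23
2 + 1/(59/23) = 2 + 23/59 = 141/59
1 + 1/(141/59) = 1 + 59/141 = 200/141
-8 + 1/(200/141) = -8 + 141/200 = -1459/200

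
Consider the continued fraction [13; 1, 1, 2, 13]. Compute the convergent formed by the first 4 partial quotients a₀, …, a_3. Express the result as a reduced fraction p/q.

Start with 2.
1 + 1/(2/1) = 1 + 1/2 = 3/2
1 + 1/(3/2) = 1 + 2/3 = 5/3
13 + 1/(5/3) = 13 + 3/5 = 68/5

68/5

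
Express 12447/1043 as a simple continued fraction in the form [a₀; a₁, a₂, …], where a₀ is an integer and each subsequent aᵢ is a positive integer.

[11; 1, 14, 8, 1, 1, 1, 2]

12447 = 11·1043 + 974, so a_0 = 11
1043 = 1·974 + 69, so a_1 = 1
974 = 14·69 + 8, so a_2 = 14
69 = 8·8 + 5, so a_3 = 8
8 = 1·5 + 3, so a_4 = 1
5 = 1·3 + 2, so a_5 = 1
3 = 1·2 + 1, so a_6 = 1
2 = 2·1 + 0, so a_7 = 2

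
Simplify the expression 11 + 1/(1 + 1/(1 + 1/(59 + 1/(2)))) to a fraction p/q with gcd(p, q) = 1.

2761/240

a_0 = 11: 11/1
a_1 = 1: 12/1
a_2 = 1: 23/2
a_3 = 59: 1369/119
a_4 = 2: 2761/240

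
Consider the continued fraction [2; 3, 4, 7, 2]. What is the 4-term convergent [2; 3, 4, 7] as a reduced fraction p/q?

Work from the innermost term outward:
Start with 7.
4 + 1/(7/1) = 4 + 1/7 = 29/7
3 + 1/(29/7) = 3 + 7/29 = 94/29
2 + 1/(94/29) = 2 + 29/94 = 217/94

217/94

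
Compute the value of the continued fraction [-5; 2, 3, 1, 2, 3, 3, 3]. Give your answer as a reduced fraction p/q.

-4172/915

a_0 = -5: -5/1
a_1 = 2: -9/2
a_2 = 3: -32/7
a_3 = 1: -41/9
a_4 = 2: -114/25
a_5 = 3: -383/84
a_6 = 3: -1263/277
a_7 = 3: -4172/915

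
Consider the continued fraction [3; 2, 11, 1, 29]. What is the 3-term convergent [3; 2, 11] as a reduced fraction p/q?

Build up convergents one term at a time:
a_0 = 3: 3/1
a_1 = 2: 7/2
a_2 = 11: 80/23

80/23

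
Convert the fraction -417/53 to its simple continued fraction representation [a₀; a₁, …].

⌊-417/53⌋ = -8, remainder 7
⌊53/7⌋ = 7, remainder 4
⌊7/4⌋ = 1, remainder 3
⌊4/3⌋ = 1, remainder 1
⌊3/1⌋ = 3, remainder 0

[-8; 7, 1, 1, 3]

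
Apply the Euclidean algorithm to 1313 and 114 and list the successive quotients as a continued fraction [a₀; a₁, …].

[11; 1, 1, 13, 1, 3]

Repeatedly divide and take the remainder:
1313 ÷ 114 → quotient 11, remainder 59
114 ÷ 59 → quotient 1, remainder 55
59 ÷ 55 → quotient 1, remainder 4
55 ÷ 4 → quotient 13, remainder 3
4 ÷ 3 → quotient 1, remainder 1
3 ÷ 1 → quotient 3, remainder 0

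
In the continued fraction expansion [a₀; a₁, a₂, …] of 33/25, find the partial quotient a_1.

3

33 ÷ 25 → quotient 1, remainder 8
25 ÷ 8 → quotient 3, remainder 1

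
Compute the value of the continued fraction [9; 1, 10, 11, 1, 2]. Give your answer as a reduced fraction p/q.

3845/388

a_0 = 9: 9/1
a_1 = 1: 10/1
a_2 = 10: 109/11
a_3 = 11: 1209/122
a_4 = 1: 1318/133
a_5 = 2: 3845/388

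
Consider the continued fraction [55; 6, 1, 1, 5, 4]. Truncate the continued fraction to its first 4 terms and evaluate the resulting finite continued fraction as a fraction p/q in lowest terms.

717/13

a_0 = 55: 55/1
a_1 = 6: 331/6
a_2 = 1: 386/7
a_3 = 1: 717/13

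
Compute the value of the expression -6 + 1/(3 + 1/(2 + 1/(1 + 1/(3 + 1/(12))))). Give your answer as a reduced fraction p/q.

-2589/454

Build up convergents one term at a time:
a_0 = -6: -6/1
a_1 = 3: -17/3
a_2 = 2: -40/7
a_3 = 1: -57/10
a_4 = 3: -211/37
a_5 = 12: -2589/454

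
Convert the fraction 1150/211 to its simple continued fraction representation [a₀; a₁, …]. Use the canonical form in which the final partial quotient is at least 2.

⌊1150/211⌋ = 5, remainder 95
⌊211/95⌋ = 2, remainder 21
⌊95/21⌋ = 4, remainder 11
⌊21/11⌋ = 1, remainder 10
⌊11/10⌋ = 1, remainder 1
⌊10/1⌋ = 10, remainder 0

[5; 2, 4, 1, 1, 10]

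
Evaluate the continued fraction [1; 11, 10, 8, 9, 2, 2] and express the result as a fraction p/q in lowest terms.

Use the convergent recurrence hₖ = aₖ·hₖ₋₁ + hₖ₋₂ (and likewise for the denominators kₖ):
a_0 = 1: 1/1
a_1 = 11: 12/11
a_2 = 10: 121/111
a_3 = 8: 980/899
a_4 = 9: 8941/8202
a_5 = 2: 18862/17303
a_6 = 2: 46665/42808

46665/42808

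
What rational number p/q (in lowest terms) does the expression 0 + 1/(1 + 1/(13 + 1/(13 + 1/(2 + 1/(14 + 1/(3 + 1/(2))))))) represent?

a_0 = 0: 0/1
a_1 = 1: 1/1
a_2 = 13: 13/14
a_3 = 13: 170/183
a_4 = 2: 353/380
a_5 = 14: 5112/5503
a_6 = 3: 15689/16889
a_7 = 2: 36490/39281

36490/39281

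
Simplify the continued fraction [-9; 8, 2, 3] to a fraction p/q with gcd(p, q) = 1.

Build up convergents one term at a time:
a_0 = -9: -9/1
a_1 = 8: -71/8
a_2 = 2: -151/17
a_3 = 3: -524/59

-524/59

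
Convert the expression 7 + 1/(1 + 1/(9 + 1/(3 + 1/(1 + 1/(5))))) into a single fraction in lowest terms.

Starting at the tail and folding back:
Start with 5.
1 + 1/(5/1) = 1 + 1/5 = 6/5
3 + 1/(6/5) = 3 + 5/6 = 23/6
9 + 1/(23/6) = 9 + 6/23 = 213/23
1 + 1/(213/23) = 1 + 23/213 = 236/213
7 + 1/(236/213) = 7 + 213/236 = 1865/236

1865/236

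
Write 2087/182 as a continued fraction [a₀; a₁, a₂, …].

Run the Euclidean algorithm, recording each quotient:
2087 = 11·182 + 85, so a_0 = 11
182 = 2·85 + 12, so a_1 = 2
85 = 7·12 + 1, so a_2 = 7
12 = 12·1 + 0, so a_3 = 12

[11; 2, 7, 12]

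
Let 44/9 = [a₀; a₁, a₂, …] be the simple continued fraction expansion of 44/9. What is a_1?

1

44 = 4·9 + 8, so a_0 = 4
9 = 1·8 + 1, so a_1 = 1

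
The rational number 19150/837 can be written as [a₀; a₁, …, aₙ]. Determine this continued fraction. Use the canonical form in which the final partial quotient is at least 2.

19150 = 22·837 + 736, so a_0 = 22
837 = 1·736 + 101, so a_1 = 1
736 = 7·101 + 29, so a_2 = 7
101 = 3·29 + 14, so a_3 = 3
29 = 2·14 + 1, so a_4 = 2
14 = 14·1 + 0, so a_5 = 14

[22; 1, 7, 3, 2, 14]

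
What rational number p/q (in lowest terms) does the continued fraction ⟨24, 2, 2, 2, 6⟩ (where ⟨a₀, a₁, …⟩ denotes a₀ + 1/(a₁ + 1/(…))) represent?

1880/77

Work from the innermost term outward:
Start with 6.
2 + 1/(6/1) = 2 + 1/6 = 13/6
2 + 1/(13/6) = 2 + 6/13 = 32/13
2 + 1/(32/13) = 2 + 13/32 = 77/32
24 + 1/(77/32) = 24 + 32/77 = 1880/77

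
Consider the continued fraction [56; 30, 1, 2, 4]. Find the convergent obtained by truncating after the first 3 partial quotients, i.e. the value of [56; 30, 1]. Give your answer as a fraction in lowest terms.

1737/31

Work from the innermost term outward:
Start with 1.
30 + 1/(1/1) = 30 + 1/1 = 31/1
56 + 1/(31/1) = 56 + 1/31 = 1737/31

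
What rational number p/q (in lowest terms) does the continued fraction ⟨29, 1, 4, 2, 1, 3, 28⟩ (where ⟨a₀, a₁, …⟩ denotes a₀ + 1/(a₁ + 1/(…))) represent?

49729/1668

Work from the innermost term outward:
Start with 28.
3 + 1/(28/1) = 3 + 1/28 = 85/28
1 + 1/(85/28) = 1 + 28/85 = 113/85
2 + 1/(113/85) = 2 + 85/113 = 311/113
4 + 1/(311/113) = 4 + 113/311 = 1357/311
1 + 1/(1357/311) = 1 + 311/1357 = 1668/1357
29 + 1/(1668/1357) = 29 + 1357/1668 = 49729/1668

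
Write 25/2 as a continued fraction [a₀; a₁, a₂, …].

[12; 2]

Apply division with remainder until the remainder is 0:
⌊25/2⌋ = 12, remainder 1
⌊2/1⌋ = 2, remainder 0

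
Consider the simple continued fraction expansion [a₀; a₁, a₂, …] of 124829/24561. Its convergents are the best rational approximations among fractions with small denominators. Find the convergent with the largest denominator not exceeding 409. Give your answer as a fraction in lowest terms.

a_0 = 5: 5/1  (≤ bound)
a_1 = 12: 61/12  (≤ bound)
a_2 = 7: 432/85  (≤ bound)
a_3 = 2: 925/182  (≤ bound)
a_4 = 2: 2282/449  (> 409, stop)

925/182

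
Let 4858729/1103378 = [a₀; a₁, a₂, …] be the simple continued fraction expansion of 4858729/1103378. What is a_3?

11

4858729 = 4·1103378 + 445217, so a_0 = 4
1103378 = 2·445217 + 212944, so a_1 = 2
445217 = 2·212944 + 19329, so a_2 = 2
212944 = 11·19329 + 325, so a_3 = 11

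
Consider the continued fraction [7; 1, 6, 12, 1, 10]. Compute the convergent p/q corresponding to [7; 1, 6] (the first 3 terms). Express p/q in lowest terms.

55/7

Use the convergent recurrence hₖ = aₖ·hₖ₋₁ + hₖ₋₂ (and likewise for the denominators kₖ):
a_0 = 7: 7/1
a_1 = 1: 8/1
a_2 = 6: 55/7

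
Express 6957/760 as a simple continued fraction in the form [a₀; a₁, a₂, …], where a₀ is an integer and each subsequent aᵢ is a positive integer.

6957 = 9·760 + 117, so a_0 = 9
760 = 6·117 + 58, so a_1 = 6
117 = 2·58 + 1, so a_2 = 2
58 = 58·1 + 0, so a_3 = 58

[9; 6, 2, 58]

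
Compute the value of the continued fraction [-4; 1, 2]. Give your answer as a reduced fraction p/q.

Collapse the nested fraction from the inside out:
Start with 2.
1 + 1/(2/1) = 1 + 1/2 = 3/2
-4 + 1/(3/2) = -4 + 2/3 = -10/3

-10/3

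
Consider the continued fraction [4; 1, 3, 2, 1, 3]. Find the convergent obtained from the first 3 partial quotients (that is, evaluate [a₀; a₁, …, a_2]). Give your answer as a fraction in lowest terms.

a_0 = 4: 4/1
a_1 = 1: 5/1
a_2 = 3: 19/4

19/4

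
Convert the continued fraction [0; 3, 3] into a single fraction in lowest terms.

a_0 = 0: 0/1
a_1 = 3: 1/3
a_2 = 3: 3/10

3/10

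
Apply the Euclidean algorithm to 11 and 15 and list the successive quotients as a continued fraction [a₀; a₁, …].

11 = 0·15 + 11, so a_0 = 0
15 = 1·11 + 4, so a_1 = 1
11 = 2·4 + 3, so a_2 = 2
4 = 1·3 + 1, so a_3 = 1
3 = 3·1 + 0, so a_4 = 3

[0; 1, 2, 1, 3]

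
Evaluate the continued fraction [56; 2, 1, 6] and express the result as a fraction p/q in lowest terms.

1127/20

Collapse the nested fraction from the inside out:
Start with 6.
1 + 1/(6/1) = 1 + 1/6 = 7/6
2 + 1/(7/6) = 2 + 6/7 = 20/7
56 + 1/(20/7) = 56 + 7/20 = 1127/20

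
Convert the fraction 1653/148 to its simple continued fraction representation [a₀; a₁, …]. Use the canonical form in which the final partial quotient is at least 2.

⌊1653/148⌋ = 11, remainder 25
⌊148/25⌋ = 5, remainder 23
⌊25/23⌋ = 1, remainder 2
⌊23/2⌋ = 11, remainder 1
⌊2/1⌋ = 2, remainder 0

[11; 5, 1, 11, 2]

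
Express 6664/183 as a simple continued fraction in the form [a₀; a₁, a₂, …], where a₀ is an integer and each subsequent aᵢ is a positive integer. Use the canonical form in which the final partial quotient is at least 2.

[36; 2, 2, 2, 4, 1, 2]

Repeatedly divide and take the remainder:
6664 = 36·183 + 76, so a_0 = 36
183 = 2·76 + 31, so a_1 = 2
76 = 2·31 + 14, so a_2 = 2
31 = 2·14 + 3, so a_3 = 2
14 = 4·3 + 2, so a_4 = 4
3 = 1·2 + 1, so a_5 = 1
2 = 2·1 + 0, so a_6 = 2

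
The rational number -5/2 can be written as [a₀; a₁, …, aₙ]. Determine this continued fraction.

⌊-5/2⌋ = -3, remainder 1
⌊2/1⌋ = 2, remainder 0

[-3; 2]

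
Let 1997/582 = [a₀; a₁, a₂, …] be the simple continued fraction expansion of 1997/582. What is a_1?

1997 ÷ 582 → quotient 3, remainder 251
582 ÷ 251 → quotient 2, remainder 80

2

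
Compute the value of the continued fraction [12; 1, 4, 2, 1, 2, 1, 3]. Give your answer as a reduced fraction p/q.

2819/220

a_0 = 12: 12/1
a_1 = 1: 13/1
a_2 = 4: 64/5
a_3 = 2: 141/11
a_4 = 1: 205/16
a_5 = 2: 551/43
a_6 = 1: 756/59
a_7 = 3: 2819/220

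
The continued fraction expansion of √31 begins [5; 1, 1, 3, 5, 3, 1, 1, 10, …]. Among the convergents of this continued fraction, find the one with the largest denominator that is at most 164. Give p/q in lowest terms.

863/155

List convergents until the denominator exceeds the bound:
a_0 = 5: 5/1  (≤ bound)
a_1 = 1: 6/1  (≤ bound)
a_2 = 1: 11/2  (≤ bound)
a_3 = 3: 39/7  (≤ bound)
a_4 = 5: 206/37  (≤ bound)
a_5 = 3: 657/118  (≤ bound)
a_6 = 1: 863/155  (≤ bound)
a_7 = 1: 1520/273  (> 164, stop)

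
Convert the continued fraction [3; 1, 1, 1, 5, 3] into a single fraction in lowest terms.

197/54

Start with 3.
5 + 1/(3/1) = 5 + 1/3 = 16/3
1 + 1/(16/3) = 1 + 3/16 = 19/16
1 + 1/(19/16) = 1 + 16/19 = 35/19
1 + 1/(35/19) = 1 + 19/35 = 54/35
3 + 1/(54/35) = 3 + 35/54 = 197/54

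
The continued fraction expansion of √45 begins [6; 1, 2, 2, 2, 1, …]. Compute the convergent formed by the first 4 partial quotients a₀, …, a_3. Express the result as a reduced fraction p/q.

47/7

Work from the innermost term outward:
Start with 2.
2 + 1/(2/1) = 2 + 1/2 = 5/2
1 + 1/(5/2) = 1 + 2/5 = 7/5
6 + 1/(7/5) = 6 + 5/7 = 47/7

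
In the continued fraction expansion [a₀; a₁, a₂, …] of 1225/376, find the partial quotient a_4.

12

⌊1225/376⌋ = 3, remainder 97
⌊376/97⌋ = 3, remainder 85
⌊97/85⌋ = 1, remainder 12
⌊85/12⌋ = 7, remainder 1
⌊12/1⌋ = 12, remainder 0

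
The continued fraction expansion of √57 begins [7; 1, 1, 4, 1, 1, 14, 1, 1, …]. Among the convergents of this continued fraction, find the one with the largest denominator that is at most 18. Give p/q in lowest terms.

a_0 = 7: 7/1  (≤ bound)
a_1 = 1: 8/1  (≤ bound)
a_2 = 1: 15/2  (≤ bound)
a_3 = 4: 68/9  (≤ bound)
a_4 = 1: 83/11  (≤ bound)
a_5 = 1: 151/20  (> 18, stop)

83/11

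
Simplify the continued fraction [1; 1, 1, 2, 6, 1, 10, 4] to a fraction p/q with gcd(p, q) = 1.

2623/1645

a_0 = 1: 1/1
a_1 = 1: 2/1
a_2 = 1: 3/2
a_3 = 2: 8/5
a_4 = 6: 51/32
a_5 = 1: 59/37
a_6 = 10: 641/402
a_7 = 4: 2623/1645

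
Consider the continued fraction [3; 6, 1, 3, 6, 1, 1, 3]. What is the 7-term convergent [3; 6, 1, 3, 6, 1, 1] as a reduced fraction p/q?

Start with 1.
1 + 1/(1/1) = 1 + 1/1 = 2/1
6 + 1/(2/1) = 6 + 1/2 = 13/2
3 + 1/(13/2) = 3 + 2/13 = 41/13
1 + 1/(41/13) = 1 + 13/41 = 54/41
6 + 1/(54/41) = 6 + 41/54 = 365/54
3 + 1/(365/54) = 3 + 54/365 = 1149/365

1149/365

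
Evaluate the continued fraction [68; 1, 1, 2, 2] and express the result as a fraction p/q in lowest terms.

823/12

Build up convergents one term at a time:
a_0 = 68: 68/1
a_1 = 1: 69/1
a_2 = 1: 137/2
a_3 = 2: 343/5
a_4 = 2: 823/12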